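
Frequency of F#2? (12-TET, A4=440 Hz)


Working:
f = 440 × 2^(n/12) where n = semitones from A4
F#2: -27 semitones from A4
f = 440 × 2^(-27/12)
f = 92.50 Hz


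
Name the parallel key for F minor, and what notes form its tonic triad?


Parallel keys share the same tonic but differ in mode
F minor → parallel is F major
Tonic triad of F major = F A C
= F major; triad = F A C


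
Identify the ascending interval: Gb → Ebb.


Step by step:
Letter names: G → E spans 6 letter names → a 6th
Semitones: Gb → Ebb = 8 half-steps
A 6th of 8 semitones is a minor 6th
= minor 6th


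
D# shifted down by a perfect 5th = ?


Solution.
perfect 5th: 5 letter names, 7 semitones
Letter: D - 4 → G
Pitch: D# - 7 semitones, spelled as a G → G#
= G#


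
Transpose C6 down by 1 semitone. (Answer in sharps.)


Let's work it out.
C6: chromatic position 0 in octave 6 → absolute = 6×12 + 0 = 72
Transpose down 1: 72 - 1 = 71
71 = 5×12 + 11 → B in octave 5
Result = B5


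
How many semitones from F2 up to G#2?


Solution.
Absolute semitone position = octave×12 + chromatic position
F2: 2×12 + 5 = 29
G#2: 2×12 + 8 = 32
Difference = 32 - 29 = 3
= 3 semitones


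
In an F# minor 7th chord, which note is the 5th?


Reasoning:
Minor 7th chord = root + minor 3rd + perfect 5th + minor 7th
Seventh chords stack in thirds, so the letter names are F-A-C-E
Root: F#
Minor 3rd above F#: A
Perfect 5th above F#: C#
Minor 7th above F#: E
The 5th = C#


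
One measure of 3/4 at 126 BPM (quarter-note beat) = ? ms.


Solution.
Quarter-note beat duration = 60000 / 126 ms
Beats per measure (3/4) = 3
One measure = 3 × 60000 / 126 = 180000 / 126 ms
= 1428.6 ms


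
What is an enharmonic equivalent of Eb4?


Working:
Enharmonic notes sound the same pitch but are spelled with different letter names
Eb and D# name the same pitch class
= D#4


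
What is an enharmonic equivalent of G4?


Solution.
Enharmonic notes sound the same pitch but are spelled with different letter names
G and Abb name the same pitch class
= Abb4


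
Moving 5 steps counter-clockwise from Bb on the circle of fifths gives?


Solution.
Each counter-clockwise step moves down a perfect 5th (= up a perfect 4th)
From Bb: Bb → Eb → Ab → Db → F#/Gb → B
= B


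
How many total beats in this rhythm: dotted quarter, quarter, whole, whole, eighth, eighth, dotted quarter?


Reasoning:
Beat values:
  dotted quarter = 1.5 beats
  quarter = 1 beat
  whole = 4 beats
  whole = 4 beats
  eighth = 0.5 beats
  eighth = 0.5 beats
  dotted quarter = 1.5 beats
Sum = 1.5 + 1 + 4 + 4 + 0.5 + 0.5 + 1.5
= 13 beats


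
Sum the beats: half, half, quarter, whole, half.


Working:
Beat values:
  half = 2 beats
  half = 2 beats
  quarter = 1 beat
  whole = 4 beats
  half = 2 beats
Sum = 2 + 2 + 1 + 4 + 2
= 11 beats


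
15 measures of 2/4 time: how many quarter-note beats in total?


Let's work it out.
Time signature 2/4: the bottom number 4 means the quarter note gets one count
The top number 2 means 2 quarter-note beats per measure
Total = 2 × 15 measures
= 30 quarter-note beats


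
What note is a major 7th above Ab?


Reasoning:
A 7th spans 7 letter names, so from A we land on G
A major 7th = 11 semitones above Ab
Spell G at that pitch: G
= G


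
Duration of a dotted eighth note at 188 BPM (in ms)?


One quarter-note beat = 60000 / BPM = 60000 / 188 ms
Dotted eighth note = 3/4 × quarter note
Duration = 3/4 × 60000 / 188 = 45000 / 188
= 239.4 ms


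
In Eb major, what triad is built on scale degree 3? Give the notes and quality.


Eb major scale: Eb F G Ab Bb C D
Diatonic triad on degree 3 stacks scale notes 3, 5, 7: G Bb D
G→Bb = 3 semitones; G→D = 7 semitones → minor triad
= G Bb D (minor)


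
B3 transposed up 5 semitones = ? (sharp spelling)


Step by step:
B3: chromatic position 11 in octave 3 → absolute = 3×12 + 11 = 47
Transpose up 5: 47 + 5 = 52
52 = 4×12 + 4 → E in octave 4
Result = E4


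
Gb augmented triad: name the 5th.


Working:
Augmented triad = root + major 3rd (4 semitones) + augmented 5th (8 semitones)
A triad on Gb stacks thirds, so the chord tones use letter names G-B-D
Root: Gb
Major 3rd above Gb: Bb
Augmented 5th above Gb: D
The 5th = D


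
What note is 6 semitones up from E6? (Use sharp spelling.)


Reasoning:
E6: chromatic position 4 in octave 6 → absolute = 6×12 + 4 = 76
Transpose up 6: 76 + 6 = 82
82 = 6×12 + 10 → A# in octave 6
Result = A#6


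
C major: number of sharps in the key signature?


Let's work it out.
Sharp major keys follow the circle of fifths: C(0), G(1), D(2), A(3), E(4), B(5), F#(6), C#(7)
C major has 0 sharps
= 0 sharps


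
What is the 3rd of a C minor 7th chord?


Solution.
Minor 7th chord = root + minor 3rd + perfect 5th + minor 7th
Seventh chords stack in thirds, so the letter names are C-E-G-B
Root: C
Minor 3rd above C: Eb
Perfect 5th above C: G
Minor 7th above C: Bb
The 3rd = Eb


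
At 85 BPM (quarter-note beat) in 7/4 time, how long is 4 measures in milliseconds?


Quarter-note beat duration = 60000 / 85 ms
Beats per measure (7/4) = 7
One measure = 7 × 60000 / 85 = 420000 / 85 ms
4 measures = 4 × 420000 / 85 = 1680000 / 85
= 19764.7 ms


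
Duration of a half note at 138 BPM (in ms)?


Let's work it out.
One quarter-note beat = 60000 / BPM = 60000 / 138 ms
Half note = 2 × quarter note
Duration = 2 × 60000 / 138 = 120000 / 138
= 869.6 ms


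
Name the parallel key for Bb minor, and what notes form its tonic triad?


Working:
Parallel keys share the same tonic but differ in mode
Bb minor → parallel is Bb major
Tonic triad of Bb major = Bb D F
= Bb major; triad = Bb D F


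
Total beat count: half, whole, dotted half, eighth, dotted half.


Beat values:
  half = 2 beats
  whole = 4 beats
  dotted half = 3 beats
  eighth = 0.5 beats
  dotted half = 3 beats
Sum = 2 + 4 + 3 + 0.5 + 3
= 12.5 beats


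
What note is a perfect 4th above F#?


A 4th spans 4 letter names, so from F we land on B
A perfect 4th = 5 semitones above F#
Spell B at that pitch: B
= B


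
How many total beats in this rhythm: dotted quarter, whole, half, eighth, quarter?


Reasoning:
Beat values:
  dotted quarter = 1.5 beats
  whole = 4 beats
  half = 2 beats
  eighth = 0.5 beats
  quarter = 1 beat
Sum = 1.5 + 4 + 2 + 0.5 + 1
= 9 beats


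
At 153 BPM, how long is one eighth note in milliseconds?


Let's work it out.
One quarter-note beat = 60000 / BPM = 60000 / 153 ms
Eighth note = 1/2 × quarter note
Duration = 1/2 × 60000 / 153 = 30000 / 153
= 196.1 ms


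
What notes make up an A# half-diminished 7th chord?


Working:
Half-diminished 7th chord = root + minor 3rd + diminished 5th + minor 7th
Seventh chords stack in thirds, so the letter names are A-C-E-G
Root: A#
Minor 3rd above A#: C#
Diminished 5th above A#: E
Minor 7th above A#: G#
Chord = A# C# E G#


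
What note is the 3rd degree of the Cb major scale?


Let's work it out.
Major scale pattern: W-W-H-W-W-W-H (2-2-1-2-2-2-1 semitones)
Starting from Cb:
  Cb + 2 semitones → Db
  Db + 2 semitones → Eb
  Eb + 1 semitone → Fb
  Fb + 2 semitones → Gb
  Gb + 2 semitones → Ab
  Ab + 2 semitones → Bb
  Bb + 1 semitone → Cb
Scale: Cb Db Eb Fb Gb Ab Bb
Degree 3 = Eb


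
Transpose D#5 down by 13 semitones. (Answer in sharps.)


Working:
D#5: chromatic position 3 in octave 5 → absolute = 5×12 + 3 = 63
Transpose down 13: 63 - 13 = 50
50 = 4×12 + 2 → D in octave 4
Result = D4


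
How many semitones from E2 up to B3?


Absolute semitone position = octave×12 + chromatic position
E2: 2×12 + 4 = 28
B3: 3×12 + 11 = 47
Difference = 47 - 28 = 19
= 19 semitones


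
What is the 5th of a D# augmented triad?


Step by step:
Augmented triad = root + major 3rd (4 semitones) + augmented 5th (8 semitones)
A triad on D# stacks thirds, so the chord tones use letter names D-F-A
Root: D#
Major 3rd above D#: F##
Augmented 5th above D#: A##
The 5th = A##


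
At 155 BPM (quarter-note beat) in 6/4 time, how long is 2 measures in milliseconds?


Step by step:
Quarter-note beat duration = 60000 / 155 ms
Beats per measure (6/4) = 6
One measure = 6 × 60000 / 155 = 360000 / 155 ms
2 measures = 2 × 360000 / 155 = 720000 / 155
= 4645.2 ms


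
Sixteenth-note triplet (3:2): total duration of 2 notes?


Working:
Triplet: 3 notes occupy the space of 2 sixteenth notes
Space = 2 × 1/4 = 1/2 beats
Each triplet note = 1/2 / 3 = 1/6 beats
2 notes = 2 × 1/6 = 1/3
= 1/3 beats


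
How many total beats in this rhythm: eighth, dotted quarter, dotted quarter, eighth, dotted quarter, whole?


Step by step:
Beat values:
  eighth = 0.5 beats
  dotted quarter = 1.5 beats
  dotted quarter = 1.5 beats
  eighth = 0.5 beats
  dotted quarter = 1.5 beats
  whole = 4 beats
Sum = 0.5 + 1.5 + 1.5 + 0.5 + 1.5 + 4
= 9.5 beats


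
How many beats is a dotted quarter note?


Working:
Base quarter note = 1 beat
Dot 1 adds half the previous value: +1/2
One dotted quarter = 1 + 1/2 = 3/2
= 3/2 beats


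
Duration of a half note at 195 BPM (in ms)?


Working:
One quarter-note beat = 60000 / BPM = 60000 / 195 ms
Half note = 2 × quarter note
Duration = 2 × 60000 / 195 = 120000 / 195
= 615.4 ms


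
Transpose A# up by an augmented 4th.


Step by step:
augmented 4th: 4 letter names, 6 semitones
Letter: A + 3 → D
Pitch: A# + 6 semitones, spelled as a D → D##
= D##


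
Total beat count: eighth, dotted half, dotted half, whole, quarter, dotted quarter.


Beat values:
  eighth = 0.5 beats
  dotted half = 3 beats
  dotted half = 3 beats
  whole = 4 beats
  quarter = 1 beat
  dotted quarter = 1.5 beats
Sum = 0.5 + 3 + 3 + 4 + 1 + 1.5
= 13 beats


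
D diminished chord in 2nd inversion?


Let's work it out.
Root position: D F Ab
2nd inversion: move root and 3rd up an octave
Bass note: Ab
Notes (bottom to top) = Ab D F


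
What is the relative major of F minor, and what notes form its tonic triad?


Solution.
The relative major shares the key signature and is a minor 3rd above the minor tonic
A minor 3rd above F is Ab
→ relative major of F minor is Ab major
Tonic triad of Ab major = root + major 3rd + perfect 5th = Ab C Eb
= Ab major; triad = Ab C Eb


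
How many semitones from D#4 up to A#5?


Absolute semitone position = octave×12 + chromatic position
D#4: 4×12 + 3 = 51
A#5: 5×12 + 10 = 70
Difference = 70 - 51 = 19
= 19 semitones


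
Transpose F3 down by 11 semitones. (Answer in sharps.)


F3: chromatic position 5 in octave 3 → absolute = 3×12 + 5 = 41
Transpose down 11: 41 - 11 = 30
30 = 2×12 + 6 → F# in octave 2
Result = F#2


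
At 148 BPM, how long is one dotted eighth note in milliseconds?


One quarter-note beat = 60000 / BPM = 60000 / 148 ms
Dotted eighth note = 3/4 × quarter note
Duration = 3/4 × 60000 / 148 = 45000 / 148
= 304.1 ms


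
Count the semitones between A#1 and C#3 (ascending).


Step by step:
Absolute semitone position = octave×12 + chromatic position
A#1: 1×12 + 10 = 22
C#3: 3×12 + 1 = 37
Difference = 37 - 22 = 15
= 15 semitones


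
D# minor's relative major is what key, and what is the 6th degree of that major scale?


Let's work it out.
The relative major shares the key signature and is a minor 3rd above the minor tonic
A minor 3rd above D# is F#
→ relative major of D# minor is F# major
F# major scale: F# G# A# B C# D# E#
= F# major; 6th degree = D#


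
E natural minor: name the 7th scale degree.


Let's work it out.
Natural minor scale pattern: W-H-W-W-H-W-W (2-1-2-2-1-2-2 semitones)
Starting from E:
  E + 2 semitones → F#
  F# + 1 semitone → G
  G + 2 semitones → A
  A + 2 semitones → B
  B + 1 semitone → C
  C + 2 semitones → D
  D + 2 semitones → E
Scale: E F# G A B C D
Degree 7 = D


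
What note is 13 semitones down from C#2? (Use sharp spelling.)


Reasoning:
C#2: chromatic position 1 in octave 2 → absolute = 2×12 + 1 = 25
Transpose down 13: 25 - 13 = 12
12 = 1×12 + 0 → C in octave 1
Result = C1


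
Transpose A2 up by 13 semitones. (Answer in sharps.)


A2: chromatic position 9 in octave 2 → absolute = 2×12 + 9 = 33
Transpose up 13: 33 + 13 = 46
46 = 3×12 + 10 → A# in octave 3
Result = A#3


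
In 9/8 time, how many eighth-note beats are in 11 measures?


Time signature 9/8: the bottom number 8 means the eighth note gets one count
The top number 9 means 9 eighth-note beats per measure
Total = 9 × 11 measures
= 99 eighth-note beats


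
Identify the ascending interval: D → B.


Reasoning:
Letter names: D → B spans 6 letter names → a 6th
Semitones: D → B = 9 half-steps
A 6th of 9 semitones is a major 6th
= major 6th


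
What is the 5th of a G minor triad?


Solution.
Minor triad = root + minor 3rd (3 semitones) + perfect 5th (7 semitones)
A triad on G stacks thirds, so the chord tones use letter names G-B-D
Root: G
Minor 3rd above G: Bb
Perfect 5th above G: D
The 5th = D


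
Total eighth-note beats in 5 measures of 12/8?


Time signature 12/8: the bottom number 8 means the eighth note gets one count
The top number 12 means 12 eighth-note beats per measure
Total = 12 × 5 measures
= 60 eighth-note beats


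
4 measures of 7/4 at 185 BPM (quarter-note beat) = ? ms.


Quarter-note beat duration = 60000 / 185 ms
Beats per measure (7/4) = 7
One measure = 7 × 60000 / 185 = 420000 / 185 ms
4 measures = 4 × 420000 / 185 = 1680000 / 185
= 9081.1 ms


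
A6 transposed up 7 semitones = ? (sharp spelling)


A6: chromatic position 9 in octave 6 → absolute = 6×12 + 9 = 81
Transpose up 7: 81 + 7 = 88
88 = 7×12 + 4 → E in octave 7
Result = E7


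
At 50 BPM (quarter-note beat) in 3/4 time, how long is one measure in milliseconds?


Quarter-note beat duration = 60000 / 50 ms
Beats per measure (3/4) = 3
One measure = 3 × 60000 / 50 = 180000 / 50 ms
= 3600.0 ms


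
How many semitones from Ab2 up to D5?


Absolute semitone position = octave×12 + chromatic position
Ab2: 2×12 + 8 = 32
D5: 5×12 + 2 = 62
Difference = 62 - 32 = 30
= 30 semitones


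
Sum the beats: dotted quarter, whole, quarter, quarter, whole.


Step by step:
Beat values:
  dotted quarter = 1.5 beats
  whole = 4 beats
  quarter = 1 beat
  quarter = 1 beat
  whole = 4 beats
Sum = 1.5 + 4 + 1 + 1 + 4
= 11.5 beats


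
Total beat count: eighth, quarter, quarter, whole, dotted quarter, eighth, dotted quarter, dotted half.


Working:
Beat values:
  eighth = 0.5 beats
  quarter = 1 beat
  quarter = 1 beat
  whole = 4 beats
  dotted quarter = 1.5 beats
  eighth = 0.5 beats
  dotted quarter = 1.5 beats
  dotted half = 3 beats
Sum = 0.5 + 1 + 1 + 4 + 1.5 + 0.5 + 1.5 + 3
= 13 beats


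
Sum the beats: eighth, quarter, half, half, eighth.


Reasoning:
Beat values:
  eighth = 0.5 beats
  quarter = 1 beat
  half = 2 beats
  half = 2 beats
  eighth = 0.5 beats
Sum = 0.5 + 1 + 2 + 2 + 0.5
= 6 beats


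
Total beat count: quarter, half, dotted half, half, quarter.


Beat values:
  quarter = 1 beat
  half = 2 beats
  dotted half = 3 beats
  half = 2 beats
  quarter = 1 beat
Sum = 1 + 2 + 3 + 2 + 1
= 9 beats


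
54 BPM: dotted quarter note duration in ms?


Working:
One quarter-note beat = 60000 / BPM = 60000 / 54 ms
Dotted quarter note = 3/2 × quarter note
Duration = 3/2 × 60000 / 54 = 90000 / 54
= 1666.7 ms


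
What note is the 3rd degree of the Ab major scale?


Step by step:
Major scale pattern: W-W-H-W-W-W-H (2-2-1-2-2-2-1 semitones)
Starting from Ab:
  Ab + 2 semitones → Bb
  Bb + 2 semitones → C
  C + 1 semitone → Db
  Db + 2 semitones → Eb
  Eb + 2 semitones → F
  F + 2 semitones → G
  G + 1 semitone → Ab
Scale: Ab Bb C Db Eb F G
Degree 3 = C


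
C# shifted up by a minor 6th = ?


Step by step:
minor 6th: 6 letter names, 8 semitones
Letter: C + 5 → A
Pitch: C# + 8 semitones, spelled as an A → A
= A


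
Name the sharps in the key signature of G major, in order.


Let's work it out.
Sharp major keys follow the circle of fifths: C(0), G(1), D(2), A(3), E(4), B(5), F#(6), C#(7)
G major has 1 sharp
Order of sharps: F# C# G# D# A# E# B# → first 1: F#
= F#


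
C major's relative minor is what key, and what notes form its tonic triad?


The relative minor shares the major's key signature and starts on its 6th degree
6th degree = a major 6th above the tonic; a major 6th above C is A
→ relative minor of C major is A minor
Tonic triad of A minor = root + minor 3rd + perfect 5th = A C E
= A minor; triad = A C E


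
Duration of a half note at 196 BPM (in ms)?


Working:
One quarter-note beat = 60000 / BPM = 60000 / 196 ms
Half note = 2 × quarter note
Duration = 2 × 60000 / 196 = 120000 / 196
= 612.2 ms


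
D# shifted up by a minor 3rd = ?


Reasoning:
minor 3rd: 3 letter names, 3 semitones
Letter: D + 2 → F
Pitch: D# + 3 semitones, spelled as an F → F#
= F#


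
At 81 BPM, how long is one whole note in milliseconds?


Working:
One quarter-note beat = 60000 / BPM = 60000 / 81 ms
Whole note = 4 × quarter note
Duration = 4 × 60000 / 81 = 240000 / 81
= 2963.0 ms


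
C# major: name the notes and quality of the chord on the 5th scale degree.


C# major scale: C# D# E# F# G# A# B#
Diatonic triad on degree 5 stacks scale notes 5, 7, 2: G# B# D#
G#→B# = 4 semitones; G#→D# = 7 semitones → major triad
= G# B# D# (major)


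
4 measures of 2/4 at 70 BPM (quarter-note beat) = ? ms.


Let's work it out.
Quarter-note beat duration = 60000 / 70 ms
Beats per measure (2/4) = 2
One measure = 2 × 60000 / 70 = 120000 / 70 ms
4 measures = 4 × 120000 / 70 = 480000 / 70
= 6857.1 ms


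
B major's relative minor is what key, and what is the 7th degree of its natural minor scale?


The relative minor shares the major's key signature and starts on its 6th degree
6th degree = a major 6th above the tonic; a major 6th above B is G#
→ relative minor of B major is G# minor
G# natural minor scale: G# A# B C# D# E F#
= G# minor; 7th degree = F#


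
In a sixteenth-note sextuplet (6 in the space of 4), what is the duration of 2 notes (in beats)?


Step by step:
Sextuplet: 6 notes occupy the space of 4 sixteenth notes
Space = 4 × 1/4 = 1 beat
Each sextuplet note = 1 / 6 = 1/6 beats
2 notes = 2 × 1/6 = 1/3
= 1/3 beats


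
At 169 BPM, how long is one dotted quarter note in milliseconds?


One quarter-note beat = 60000 / BPM = 60000 / 169 ms
Dotted quarter note = 3/2 × quarter note
Duration = 3/2 × 60000 / 169 = 90000 / 169
= 532.5 ms


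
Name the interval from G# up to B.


Letter names: G → B spans 3 letter names → a 3rd
Semitones: G# → B = 3 half-steps
A 3rd of 3 semitones is a minor 3rd
= minor 3rd


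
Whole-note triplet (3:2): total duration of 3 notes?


Triplet: 3 notes occupy the space of 2 whole notes
Space = 2 × 4 = 8 beats
Each triplet note = 8 / 3 = 8/3 beats
3 notes = 3 × 8/3 = 8
= 8 beats


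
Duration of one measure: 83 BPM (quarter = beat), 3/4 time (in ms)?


Quarter-note beat duration = 60000 / 83 ms
Beats per measure (3/4) = 3
One measure = 3 × 60000 / 83 = 180000 / 83 ms
= 2168.7 ms


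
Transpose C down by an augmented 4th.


Step by step:
augmented 4th: 4 letter names, 6 semitones
Letter: C - 3 → G
Pitch: C - 6 semitones, spelled as a G → Gb
= Gb


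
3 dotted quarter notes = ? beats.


Let's work it out.
Base quarter note = 1 beat
Dot 1 adds half the previous value: +1/2
One dotted quarter = 1 + 1/2 = 3/2
3 of them = 3 × 3/2 = 9/2
= 9/2 beats


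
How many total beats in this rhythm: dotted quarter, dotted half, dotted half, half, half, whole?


Step by step:
Beat values:
  dotted quarter = 1.5 beats
  dotted half = 3 beats
  dotted half = 3 beats
  half = 2 beats
  half = 2 beats
  whole = 4 beats
Sum = 1.5 + 3 + 3 + 2 + 2 + 4
= 15.5 beats


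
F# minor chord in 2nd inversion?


Root position: F# A C#
2nd inversion: move root and 3rd up an octave
Bass note: C#
Notes (bottom to top) = C# F# A


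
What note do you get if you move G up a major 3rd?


Let's work it out.
major 3rd: 3 letter names, 4 semitones
Letter: G + 2 → B
Pitch: G + 4 semitones, spelled as a B → B
= B


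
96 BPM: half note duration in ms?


One quarter-note beat = 60000 / BPM = 60000 / 96 ms
Half note = 2 × quarter note
Duration = 2 × 60000 / 96 = 120000 / 96
= 1250.0 ms


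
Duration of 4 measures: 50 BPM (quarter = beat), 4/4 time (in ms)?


Let's work it out.
Quarter-note beat duration = 60000 / 50 ms
Beats per measure (4/4) = 4
One measure = 4 × 60000 / 50 = 240000 / 50 ms
4 measures = 4 × 240000 / 50 = 960000 / 50
= 19200.0 ms


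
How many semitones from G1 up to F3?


Reasoning:
Absolute semitone position = octave×12 + chromatic position
G1: 1×12 + 7 = 19
F3: 3×12 + 5 = 41
Difference = 41 - 19 = 22
= 22 semitones


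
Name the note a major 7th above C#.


Step by step:
A 7th spans 7 letter names, so from C we land on B
A major 7th = 11 semitones above C#
Spell B at that pitch: B#
= B#


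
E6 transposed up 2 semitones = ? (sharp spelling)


E6: chromatic position 4 in octave 6 → absolute = 6×12 + 4 = 76
Transpose up 2: 76 + 2 = 78
78 = 6×12 + 6 → F# in octave 6
Result = F#6


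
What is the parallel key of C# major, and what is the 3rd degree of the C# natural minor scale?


Solution.
Parallel keys share the same tonic but differ in mode
C# major → parallel is C# minor
C# natural minor scale: C# D# E F# G# A B
= C# minor; 3rd degree = E


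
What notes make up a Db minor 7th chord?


Minor 7th chord = root + minor 3rd + perfect 5th + minor 7th
Seventh chords stack in thirds, so the letter names are D-F-A-C
Root: Db
Minor 3rd above Db: Fb
Perfect 5th above Db: Ab
Minor 7th above Db: Cb
Chord = Db Fb Ab Cb


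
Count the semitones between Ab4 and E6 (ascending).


Absolute semitone position = octave×12 + chromatic position
Ab4: 4×12 + 8 = 56
E6: 6×12 + 4 = 76
Difference = 76 - 56 = 20
= 20 semitones


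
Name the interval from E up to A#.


Let's work it out.
Letter names: E → A spans 4 letter names → a 4th
Semitones: E → A# = 6 half-steps
A 4th of 6 semitones is an augmented 4th
= augmented 4th


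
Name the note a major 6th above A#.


A 6th spans 6 letter names, so from A we land on F
A major 6th = 9 semitones above A#
Spell F at that pitch: F##
= F##


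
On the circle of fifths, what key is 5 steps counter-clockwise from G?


Solution.
Each counter-clockwise step moves down a perfect 5th (= up a perfect 4th)
From G: G → C → F → Bb → Eb → Ab
= Ab


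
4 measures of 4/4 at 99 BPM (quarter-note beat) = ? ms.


Solution.
Quarter-note beat duration = 60000 / 99 ms
Beats per measure (4/4) = 4
One measure = 4 × 60000 / 99 = 240000 / 99 ms
4 measures = 4 × 240000 / 99 = 960000 / 99
= 9697.0 ms


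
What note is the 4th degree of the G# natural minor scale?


Natural minor scale pattern: W-H-W-W-H-W-W (2-1-2-2-1-2-2 semitones)
Starting from G#:
  G# + 2 semitones → A#
  A# + 1 semitone → B
  B + 2 semitones → C#
  C# + 2 semitones → D#
  D# + 1 semitone → E
  E + 2 semitones → F#
  F# + 2 semitones → G#
Scale: G# A# B C# D# E F#
Degree 4 = C#


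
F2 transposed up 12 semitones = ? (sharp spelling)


Let's work it out.
F2: chromatic position 5 in octave 2 → absolute = 2×12 + 5 = 29
Transpose up 12: 29 + 12 = 41
41 = 3×12 + 5 → F in octave 3
Result = F3


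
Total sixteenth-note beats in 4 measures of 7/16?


Solution.
Time signature 7/16: the bottom number 16 means the sixteenth note gets one count
The top number 7 means 7 sixteenth-note beats per measure
Total = 7 × 4 measures
= 28 sixteenth-note beats


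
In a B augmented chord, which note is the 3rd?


Working:
Augmented triad = root + major 3rd (4 semitones) + augmented 5th (8 semitones)
A triad on B stacks thirds, so the chord tones use letter names B-D-F
Root: B
Major 3rd above B: D#
Augmented 5th above B: F##
The 3rd = D#


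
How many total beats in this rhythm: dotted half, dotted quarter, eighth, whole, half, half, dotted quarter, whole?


Step by step:
Beat values:
  dotted half = 3 beats
  dotted quarter = 1.5 beats
  eighth = 0.5 beats
  whole = 4 beats
  half = 2 beats
  half = 2 beats
  dotted quarter = 1.5 beats
  whole = 4 beats
Sum = 3 + 1.5 + 0.5 + 4 + 2 + 2 + 1.5 + 4
= 18.5 beats


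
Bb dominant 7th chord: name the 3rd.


Working:
Dominant 7th chord = root + major 3rd + perfect 5th + minor 7th
Seventh chords stack in thirds, so the letter names are B-D-F-A
Root: Bb
Major 3rd above Bb: D
Perfect 5th above Bb: F
Minor 7th above Bb: Ab
The 3rd = D


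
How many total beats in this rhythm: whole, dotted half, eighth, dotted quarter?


Let's work it out.
Beat values:
  whole = 4 beats
  dotted half = 3 beats
  eighth = 0.5 beats
  dotted quarter = 1.5 beats
Sum = 4 + 3 + 0.5 + 1.5
= 9 beats


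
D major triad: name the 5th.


Solution.
Major triad = root + major 3rd (4 semitones) + perfect 5th (7 semitones)
A triad on D stacks thirds, so the chord tones use letter names D-F-A
Root: D
Major 3rd above D: F#
Perfect 5th above D: A
The 5th = A


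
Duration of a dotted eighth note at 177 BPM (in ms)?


One quarter-note beat = 60000 / BPM = 60000 / 177 ms
Dotted eighth note = 3/4 × quarter note
Duration = 3/4 × 60000 / 177 = 45000 / 177
= 254.2 ms


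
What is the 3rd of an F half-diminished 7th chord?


Half-diminished 7th chord = root + minor 3rd + diminished 5th + minor 7th
Seventh chords stack in thirds, so the letter names are F-A-C-E
Root: F
Minor 3rd above F: Ab
Diminished 5th above F: Cb
Minor 7th above F: Eb
The 3rd = Ab


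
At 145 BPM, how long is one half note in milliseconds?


Reasoning:
One quarter-note beat = 60000 / BPM = 60000 / 145 ms
Half note = 2 × quarter note
Duration = 2 × 60000 / 145 = 120000 / 145
= 827.6 ms


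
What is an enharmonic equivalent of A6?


Reasoning:
Enharmonic notes sound the same pitch but are spelled with different letter names
A and Bbb name the same pitch class
= Bbb6


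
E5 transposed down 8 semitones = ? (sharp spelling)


Let's work it out.
E5: chromatic position 4 in octave 5 → absolute = 5×12 + 4 = 64
Transpose down 8: 64 - 8 = 56
56 = 4×12 + 8 → G# in octave 4
Result = G#4


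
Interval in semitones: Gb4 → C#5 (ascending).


Let's work it out.
Absolute semitone position = octave×12 + chromatic position
Gb4: 4×12 + 6 = 54
C#5: 5×12 + 1 = 61
Difference = 61 - 54 = 7
= 7 semitones


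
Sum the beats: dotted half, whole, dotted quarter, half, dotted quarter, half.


Solution.
Beat values:
  dotted half = 3 beats
  whole = 4 beats
  dotted quarter = 1.5 beats
  half = 2 beats
  dotted quarter = 1.5 beats
  half = 2 beats
Sum = 3 + 4 + 1.5 + 2 + 1.5 + 2
= 14 beats


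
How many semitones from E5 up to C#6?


Let's work it out.
Absolute semitone position = octave×12 + chromatic position
E5: 5×12 + 4 = 64
C#6: 6×12 + 1 = 73
Difference = 73 - 64 = 9
= 9 semitones


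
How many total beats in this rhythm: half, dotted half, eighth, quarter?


Reasoning:
Beat values:
  half = 2 beats
  dotted half = 3 beats
  eighth = 0.5 beats
  quarter = 1 beat
Sum = 2 + 3 + 0.5 + 1
= 6.5 beats


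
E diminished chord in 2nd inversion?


Root position: E G Bb
2nd inversion: move root and 3rd up an octave
Bass note: Bb
Notes (bottom to top) = Bb E G


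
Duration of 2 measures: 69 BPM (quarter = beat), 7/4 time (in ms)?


Working:
Quarter-note beat duration = 60000 / 69 ms
Beats per measure (7/4) = 7
One measure = 7 × 60000 / 69 = 420000 / 69 ms
2 measures = 2 × 420000 / 69 = 840000 / 69
= 12173.9 ms


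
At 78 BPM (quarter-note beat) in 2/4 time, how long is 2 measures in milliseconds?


Reasoning:
Quarter-note beat duration = 60000 / 78 ms
Beats per measure (2/4) = 2
One measure = 2 × 60000 / 78 = 120000 / 78 ms
2 measures = 2 × 120000 / 78 = 240000 / 78
= 3076.9 ms


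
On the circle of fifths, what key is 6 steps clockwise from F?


Each clockwise step on the circle of fifths moves up a perfect 5th
From F: F → C → G → D → A → E → B
= B


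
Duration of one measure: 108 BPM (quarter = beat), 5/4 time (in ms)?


Quarter-note beat duration = 60000 / 108 ms
Beats per measure (5/4) = 5
One measure = 5 × 60000 / 108 = 300000 / 108 ms
= 2777.8 ms


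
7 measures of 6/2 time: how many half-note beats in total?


Step by step:
Time signature 6/2: the bottom number 2 means the half note gets one count
The top number 6 means 6 half-note beats per measure
Total = 6 × 7 measures
= 42 half-note beats


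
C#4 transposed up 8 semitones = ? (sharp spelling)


C#4: chromatic position 1 in octave 4 → absolute = 4×12 + 1 = 49
Transpose up 8: 49 + 8 = 57
57 = 4×12 + 9 → A in octave 4
Result = A4


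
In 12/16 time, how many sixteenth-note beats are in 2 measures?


Let's work it out.
Time signature 12/16: the bottom number 16 means the sixteenth note gets one count
The top number 12 means 12 sixteenth-note beats per measure
Total = 12 × 2 measures
= 24 sixteenth-note beats


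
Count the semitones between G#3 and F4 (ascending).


Step by step:
Absolute semitone position = octave×12 + chromatic position
G#3: 3×12 + 8 = 44
F4: 4×12 + 5 = 53
Difference = 53 - 44 = 9
= 9 semitones


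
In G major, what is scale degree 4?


Major scale pattern: W-W-H-W-W-W-H (2-2-1-2-2-2-1 semitones)
Starting from G:
  G + 2 semitones → A
  A + 2 semitones → B
  B + 1 semitone → C
  C + 2 semitones → D
  D + 2 semitones → E
  E + 2 semitones → F#
  F# + 1 semitone → G
Scale: G A B C D E F#
Degree 4 = C


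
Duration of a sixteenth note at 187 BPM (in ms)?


Solution.
One quarter-note beat = 60000 / BPM = 60000 / 187 ms
Sixteenth note = 1/4 × quarter note
Duration = 1/4 × 60000 / 187 = 15000 / 187
= 80.2 ms


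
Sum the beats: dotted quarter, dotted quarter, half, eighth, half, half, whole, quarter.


Working:
Beat values:
  dotted quarter = 1.5 beats
  dotted quarter = 1.5 beats
  half = 2 beats
  eighth = 0.5 beats
  half = 2 beats
  half = 2 beats
  whole = 4 beats
  quarter = 1 beat
Sum = 1.5 + 1.5 + 2 + 0.5 + 2 + 2 + 4 + 1
= 14.5 beats


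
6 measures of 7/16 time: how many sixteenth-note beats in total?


Let's work it out.
Time signature 7/16: the bottom number 16 means the sixteenth note gets one count
The top number 7 means 7 sixteenth-note beats per measure
Total = 7 × 6 measures
= 42 sixteenth-note beats


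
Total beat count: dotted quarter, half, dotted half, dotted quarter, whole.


Working:
Beat values:
  dotted quarter = 1.5 beats
  half = 2 beats
  dotted half = 3 beats
  dotted quarter = 1.5 beats
  whole = 4 beats
Sum = 1.5 + 2 + 3 + 1.5 + 4
= 12 beats


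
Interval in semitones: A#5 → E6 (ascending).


Working:
Absolute semitone position = octave×12 + chromatic position
A#5: 5×12 + 10 = 70
E6: 6×12 + 4 = 76
Difference = 76 - 70 = 6
= 6 semitones


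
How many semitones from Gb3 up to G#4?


Let's work it out.
Absolute semitone position = octave×12 + chromatic position
Gb3: 3×12 + 6 = 42
G#4: 4×12 + 8 = 56
Difference = 56 - 42 = 14
= 14 semitones


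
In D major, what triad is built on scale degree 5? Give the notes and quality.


Step by step:
D major scale: D E F# G A B C#
Diatonic triad on degree 5 stacks scale notes 5, 7, 2: A C# E
A→C# = 4 semitones; A→E = 7 semitones → major triad
= A C# E (major)


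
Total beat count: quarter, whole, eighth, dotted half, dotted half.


Beat values:
  quarter = 1 beat
  whole = 4 beats
  eighth = 0.5 beats
  dotted half = 3 beats
  dotted half = 3 beats
Sum = 1 + 4 + 0.5 + 3 + 3
= 11.5 beats


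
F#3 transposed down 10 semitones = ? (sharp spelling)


Solution.
F#3: chromatic position 6 in octave 3 → absolute = 3×12 + 6 = 42
Transpose down 10: 42 - 10 = 32
32 = 2×12 + 8 → G# in octave 2
Result = G#2


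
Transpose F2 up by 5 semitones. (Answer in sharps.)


F2: chromatic position 5 in octave 2 → absolute = 2×12 + 5 = 29
Transpose up 5: 29 + 5 = 34
34 = 2×12 + 10 → A# in octave 2
Result = A#2


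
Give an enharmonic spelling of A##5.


Reasoning:
Enharmonic notes sound the same pitch but are spelled with different letter names
A## and B name the same pitch class
= B5


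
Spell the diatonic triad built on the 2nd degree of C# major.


C# major scale: C# D# E# F# G# A# B#
Diatonic triad on degree 2 stacks scale notes 2, 4, 6: D# F# A#
D#→F# = 3 semitones; D#→A# = 7 semitones → minor triad
= D# F# A# (minor)


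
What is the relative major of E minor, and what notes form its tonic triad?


The relative major shares the key signature and is a minor 3rd above the minor tonic
A minor 3rd above E is G
→ relative major of E minor is G major
Tonic triad of G major = root + major 3rd + perfect 5th = G B D
= G major; triad = G B D


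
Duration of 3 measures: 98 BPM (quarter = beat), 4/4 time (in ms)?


Reasoning:
Quarter-note beat duration = 60000 / 98 ms
Beats per measure (4/4) = 4
One measure = 4 × 60000 / 98 = 240000 / 98 ms
3 measures = 3 × 240000 / 98 = 720000 / 98
= 7346.9 ms


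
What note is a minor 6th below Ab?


Solution.
A 6th spans 6 letter names, so from A we land on C
A minor 6th = 8 semitones below Ab
Spell C at that pitch: C
= C


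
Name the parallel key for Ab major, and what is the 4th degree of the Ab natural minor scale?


Reasoning:
Parallel keys share the same tonic but differ in mode
Ab major → parallel is Ab minor
Ab natural minor scale: Ab Bb Cb Db Eb Fb Gb
= Ab minor; 4th degree = Db


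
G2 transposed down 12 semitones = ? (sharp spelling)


Step by step:
G2: chromatic position 7 in octave 2 → absolute = 2×12 + 7 = 31
Transpose down 12: 31 - 12 = 19
19 = 1×12 + 7 → G in octave 1
Result = G1


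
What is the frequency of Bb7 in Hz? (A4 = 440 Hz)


Solution.
f = 440 × 2^(n/12) where n = semitones from A4
Bb7: 37 semitones from A4
f = 440 × 2^(37/12)
f = 3729.31 Hz


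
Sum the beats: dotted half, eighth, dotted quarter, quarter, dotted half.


Step by step:
Beat values:
  dotted half = 3 beats
  eighth = 0.5 beats
  dotted quarter = 1.5 beats
  quarter = 1 beat
  dotted half = 3 beats
Sum = 3 + 0.5 + 1.5 + 1 + 3
= 9 beats


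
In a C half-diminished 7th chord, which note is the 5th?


Half-diminished 7th chord = root + minor 3rd + diminished 5th + minor 7th
Seventh chords stack in thirds, so the letter names are C-E-G-B
Root: C
Minor 3rd above C: Eb
Diminished 5th above C: Gb
Minor 7th above C: Bb
The 5th = Gb


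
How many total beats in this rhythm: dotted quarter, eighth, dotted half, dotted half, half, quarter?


Beat values:
  dotted quarter = 1.5 beats
  eighth = 0.5 beats
  dotted half = 3 beats
  dotted half = 3 beats
  half = 2 beats
  quarter = 1 beat
Sum = 1.5 + 0.5 + 3 + 3 + 2 + 1
= 11 beats


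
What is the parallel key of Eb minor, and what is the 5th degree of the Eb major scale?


Solution.
Parallel keys share the same tonic but differ in mode
Eb minor → parallel is Eb major
Eb major scale: Eb F G Ab Bb C D
= Eb major; 5th degree = Bb


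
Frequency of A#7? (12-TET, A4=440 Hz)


Step by step:
f = 440 × 2^(n/12) where n = semitones from A4
A#7: 37 semitones from A4
f = 440 × 2^(37/12)
f = 3729.31 Hz


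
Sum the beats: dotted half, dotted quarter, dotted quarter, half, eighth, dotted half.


Working:
Beat values:
  dotted half = 3 beats
  dotted quarter = 1.5 beats
  dotted quarter = 1.5 beats
  half = 2 beats
  eighth = 0.5 beats
  dotted half = 3 beats
Sum = 3 + 1.5 + 1.5 + 2 + 0.5 + 3
= 11.5 beats


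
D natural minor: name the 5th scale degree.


Natural minor scale pattern: W-H-W-W-H-W-W (2-1-2-2-1-2-2 semitones)
Starting from D:
  D + 2 semitones → E
  E + 1 semitone → F
  F + 2 semitones → G
  G + 2 semitones → A
  A + 1 semitone → Bb
  Bb + 2 semitones → C
  C + 2 semitones → D
Scale: D E F G A Bb C
Degree 5 = A


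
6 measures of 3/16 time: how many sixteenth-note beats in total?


Step by step:
Time signature 3/16: the bottom number 16 means the sixteenth note gets one count
The top number 3 means 3 sixteenth-note beats per measure
Total = 3 × 6 measures
= 18 sixteenth-note beats


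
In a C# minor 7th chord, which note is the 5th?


Working:
Minor 7th chord = root + minor 3rd + perfect 5th + minor 7th
Seventh chords stack in thirds, so the letter names are C-E-G-B
Root: C#
Minor 3rd above C#: E
Perfect 5th above C#: G#
Minor 7th above C#: B
The 5th = G#


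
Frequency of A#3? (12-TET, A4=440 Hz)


Reasoning:
f = 440 × 2^(n/12) where n = semitones from A4
A#3: -11 semitones from A4
f = 440 × 2^(-11/12)
f = 233.08 Hz


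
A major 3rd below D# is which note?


A 3rd spans 3 letter names, so from D we land on B
A major 3rd = 4 semitones below D#
Spell B at that pitch: B
= B


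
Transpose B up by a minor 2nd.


minor 2nd: 2 letter names, 1 semitones
Letter: B + 1 → C
Pitch: B + 1 semitones, spelled as a C → C
= C


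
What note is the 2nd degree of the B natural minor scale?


Natural minor scale pattern: W-H-W-W-H-W-W (2-1-2-2-1-2-2 semitones)
Starting from B:
  B + 2 semitones → C#
  C# + 1 semitone → D
  D + 2 semitones → E
  E + 2 semitones → F#
  F# + 1 semitone → G
  G + 2 semitones → A
  A + 2 semitones → B
Scale: B C# D E F# G A
Degree 2 = C#


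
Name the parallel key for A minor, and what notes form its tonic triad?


Parallel keys share the same tonic but differ in mode
A minor → parallel is A major
Tonic triad of A major = A C# E
= A major; triad = A C# E


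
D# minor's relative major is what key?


Let's work it out.
The relative major shares the key signature and is a minor 3rd above the minor tonic
A minor 3rd above D# is F#
→ relative major of D# minor is F# major
= F# major


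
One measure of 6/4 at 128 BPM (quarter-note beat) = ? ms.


Quarter-note beat duration = 60000 / 128 ms
Beats per measure (6/4) = 6
One measure = 6 × 60000 / 128 = 360000 / 128 ms
= 2812.5 ms


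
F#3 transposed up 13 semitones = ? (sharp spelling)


Reasoning:
F#3: chromatic position 6 in octave 3 → absolute = 3×12 + 6 = 42
Transpose up 13: 42 + 13 = 55
55 = 4×12 + 7 → G in octave 4
Result = G4


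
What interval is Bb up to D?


Letter names: B → D spans 3 letter names → a 3rd
Semitones: Bb → D = 4 half-steps
A 3rd of 4 semitones is a major 3rd
= major 3rd


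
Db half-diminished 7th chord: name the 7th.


Reasoning:
Half-diminished 7th chord = root + minor 3rd + diminished 5th + minor 7th
Seventh chords stack in thirds, so the letter names are D-F-A-C
Root: Db
Minor 3rd above Db: Fb
Diminished 5th above Db: Abb
Minor 7th above Db: Cb
The 7th = Cb


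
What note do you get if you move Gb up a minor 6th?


Let's work it out.
minor 6th: 6 letter names, 8 semitones
Letter: G + 5 → E
Pitch: Gb + 8 semitones, spelled as an E → Ebb
= Ebb


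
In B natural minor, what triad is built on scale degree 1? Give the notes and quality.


Reasoning:
B natural minor scale: B C# D E F# G A
Diatonic triad on degree 1 stacks scale notes 1, 3, 5: B D F#
B→D = 3 semitones; B→F# = 7 semitones → minor triad
= B D F# (minor)


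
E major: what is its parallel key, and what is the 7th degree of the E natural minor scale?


Reasoning:
Parallel keys share the same tonic but differ in mode
E major → parallel is E minor
E natural minor scale: E F# G A B C D
= E minor; 7th degree = D


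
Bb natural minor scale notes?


Natural minor scale pattern: W-H-W-W-H-W-W (2-1-2-2-1-2-2 semitones)
Starting from Bb:
  Bb + 2 semitones → C
  C + 1 semitone → Db
  Db + 2 semitones → Eb
  Eb + 2 semitones → F
  F + 1 semitone → Gb
  Gb + 2 semitones → Ab
  Ab + 2 semitones → Bb
Scale = Bb C Db Eb F Gb Ab
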